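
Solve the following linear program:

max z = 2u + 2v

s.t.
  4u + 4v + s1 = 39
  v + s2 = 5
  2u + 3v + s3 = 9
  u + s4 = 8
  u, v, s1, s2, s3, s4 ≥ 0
u = 4.5, v = 0, z = 9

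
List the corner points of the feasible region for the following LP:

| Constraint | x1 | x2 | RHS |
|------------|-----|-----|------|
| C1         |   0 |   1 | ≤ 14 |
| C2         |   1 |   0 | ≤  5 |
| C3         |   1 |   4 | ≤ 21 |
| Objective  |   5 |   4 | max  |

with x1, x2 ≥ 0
Each vertex is the intersection of two constraint boundaries that also satisfies all remaining constraints:
  x1 = 0 and x2 = 0 → (0, 0)
  x1 = 5 and x2 = 0 → (5, 0)
  x1 = 5 and x1 + 4x2 = 21 → (5, 4)
  x1 + 4x2 = 21 and x1 = 0 → (0, 5.25)

Vertices: (0, 0), (5, 0), (5, 4), (0, 5.25)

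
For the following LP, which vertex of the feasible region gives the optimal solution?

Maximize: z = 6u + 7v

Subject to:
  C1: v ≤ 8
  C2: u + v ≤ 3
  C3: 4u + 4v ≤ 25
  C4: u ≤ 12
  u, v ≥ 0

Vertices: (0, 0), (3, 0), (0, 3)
(0, 3) with z = 21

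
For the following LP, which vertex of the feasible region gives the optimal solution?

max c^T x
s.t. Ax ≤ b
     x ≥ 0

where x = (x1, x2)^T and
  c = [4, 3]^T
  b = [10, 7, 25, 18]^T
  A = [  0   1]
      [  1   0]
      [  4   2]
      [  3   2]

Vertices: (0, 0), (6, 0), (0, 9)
(0, 9) with z = 27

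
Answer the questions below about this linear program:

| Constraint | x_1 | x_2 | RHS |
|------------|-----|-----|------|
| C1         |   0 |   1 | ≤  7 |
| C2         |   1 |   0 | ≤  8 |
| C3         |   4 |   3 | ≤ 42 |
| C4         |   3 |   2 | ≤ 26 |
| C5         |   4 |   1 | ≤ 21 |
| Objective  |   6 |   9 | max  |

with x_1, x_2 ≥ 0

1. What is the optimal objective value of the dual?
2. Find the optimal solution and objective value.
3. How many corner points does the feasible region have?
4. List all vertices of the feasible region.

1. 84 (by strong duality, equal to the primal optimum)
2. x_1 = 3.5, x_2 = 7, z = 84
3. 4
4. (0, 0), (5.25, 0), (3.5, 7), (0, 7)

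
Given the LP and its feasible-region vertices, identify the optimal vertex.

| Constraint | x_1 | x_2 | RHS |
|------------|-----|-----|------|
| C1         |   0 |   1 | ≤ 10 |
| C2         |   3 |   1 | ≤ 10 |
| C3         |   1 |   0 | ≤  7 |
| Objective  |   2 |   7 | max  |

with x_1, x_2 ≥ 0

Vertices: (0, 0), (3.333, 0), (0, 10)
Evaluating z = 2x_1 + 7x_2 at each vertex:
  (0, 0): z = 0
  (3.333, 0): z = 6.667
  (0, 10): z = 70

The largest value is z = 70, attained at (0, 10).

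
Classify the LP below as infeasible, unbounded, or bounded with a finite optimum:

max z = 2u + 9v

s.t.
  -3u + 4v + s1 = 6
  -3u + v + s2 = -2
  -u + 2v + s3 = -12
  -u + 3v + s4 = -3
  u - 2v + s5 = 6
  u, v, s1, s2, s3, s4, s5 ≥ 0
The row u - 2v + s5 = 6 with s5 ≥ 0 requires u - 2v ≤ 6, while the row -u + 2v + s3 = -12 with s3 ≥ 0 is equivalent to u - 2v ≥ 12. Together they would need 12 ≤ u - 2v ≤ 6, which is impossible since 12 > 6. No point satisfies all constraints.

Infeasible — the constraint set is empty.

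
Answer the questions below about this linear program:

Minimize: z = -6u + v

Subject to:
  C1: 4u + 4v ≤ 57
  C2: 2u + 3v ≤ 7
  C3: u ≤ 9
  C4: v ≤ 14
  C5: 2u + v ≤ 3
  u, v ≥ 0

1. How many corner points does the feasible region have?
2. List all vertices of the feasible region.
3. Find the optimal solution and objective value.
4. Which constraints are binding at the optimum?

1. 4
2. (0, 0), (1.5, 0), (0.5, 2), (0, 2.333)
3. u = 1.5, v = 0, z = -9
4. C5, v ≥ 0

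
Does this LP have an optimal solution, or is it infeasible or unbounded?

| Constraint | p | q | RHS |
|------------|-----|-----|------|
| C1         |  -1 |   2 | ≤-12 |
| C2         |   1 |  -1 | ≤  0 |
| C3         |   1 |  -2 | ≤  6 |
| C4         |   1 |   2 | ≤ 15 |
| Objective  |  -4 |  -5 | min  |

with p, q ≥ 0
C3 requires p - 2q ≤ 6, while C1 (-p + 2q ≤ -12) is equivalent to p - 2q ≥ 12. Together they would need 12 ≤ p - 2q ≤ 6, which is impossible since 12 > 6. No point satisfies all constraints.

Infeasible: no point satisfies all constraints simultaneously.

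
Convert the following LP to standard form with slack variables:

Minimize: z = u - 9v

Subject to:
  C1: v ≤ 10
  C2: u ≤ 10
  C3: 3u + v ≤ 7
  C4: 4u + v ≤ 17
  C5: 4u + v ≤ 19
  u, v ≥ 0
min z = u - 9v

s.t.
  v + s1 = 10
  u + s2 = 10
  3u + v + s3 = 7
  4u + v + s4 = 17
  4u + v + s5 = 19
  u, v, s1, s2, s3, s4, s5 ≥ 0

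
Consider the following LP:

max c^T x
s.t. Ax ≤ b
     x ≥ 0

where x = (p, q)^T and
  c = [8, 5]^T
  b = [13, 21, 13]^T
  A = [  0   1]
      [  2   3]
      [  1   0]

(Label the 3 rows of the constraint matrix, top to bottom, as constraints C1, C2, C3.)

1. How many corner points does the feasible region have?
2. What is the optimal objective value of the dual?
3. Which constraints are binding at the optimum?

1. 3
2. 84 (by strong duality, equal to the primal optimum)
3. C2, q ≥ 0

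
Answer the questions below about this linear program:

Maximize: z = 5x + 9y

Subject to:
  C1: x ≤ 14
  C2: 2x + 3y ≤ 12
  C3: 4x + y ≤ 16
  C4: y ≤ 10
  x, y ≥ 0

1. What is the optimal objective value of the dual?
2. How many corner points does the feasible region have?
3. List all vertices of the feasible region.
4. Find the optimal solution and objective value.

1. 36 (by strong duality, equal to the primal optimum)
2. 4
3. (0, 0), (4, 0), (3.6, 1.6), (0, 4)
4. x = 0, y = 4, z = 36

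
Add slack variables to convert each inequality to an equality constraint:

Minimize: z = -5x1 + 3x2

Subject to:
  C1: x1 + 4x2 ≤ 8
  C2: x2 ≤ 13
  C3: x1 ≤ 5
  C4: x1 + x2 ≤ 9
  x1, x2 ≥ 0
min z = -5x1 + 3x2

s.t.
  x1 + 4x2 + s1 = 8
  x2 + s2 = 13
  x1 + s3 = 5
  x1 + x2 + s4 = 9
  x1, x2, s1, s2, s3, s4 ≥ 0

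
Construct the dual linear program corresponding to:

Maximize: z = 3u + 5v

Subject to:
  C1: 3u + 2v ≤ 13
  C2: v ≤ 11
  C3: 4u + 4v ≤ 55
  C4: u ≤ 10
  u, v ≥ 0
Minimize: z = 13y1 + 11y2 + 55y3 + 10y4

Subject to:
  C1: -3y1 - 4y3 - y4 ≤ -3
  C2: -2y1 - y2 - 4y3 ≤ -5
  y1, y2, y3, y4 ≥ 0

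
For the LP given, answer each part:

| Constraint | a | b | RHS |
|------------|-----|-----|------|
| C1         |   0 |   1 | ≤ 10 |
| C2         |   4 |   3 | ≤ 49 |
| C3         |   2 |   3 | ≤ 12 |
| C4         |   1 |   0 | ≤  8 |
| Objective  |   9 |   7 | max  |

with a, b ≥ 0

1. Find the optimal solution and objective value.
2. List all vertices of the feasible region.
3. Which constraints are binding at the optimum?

1. a = 6, b = 0, z = 54
2. (0, 0), (6, 0), (0, 4)
3. C3, b ≥ 0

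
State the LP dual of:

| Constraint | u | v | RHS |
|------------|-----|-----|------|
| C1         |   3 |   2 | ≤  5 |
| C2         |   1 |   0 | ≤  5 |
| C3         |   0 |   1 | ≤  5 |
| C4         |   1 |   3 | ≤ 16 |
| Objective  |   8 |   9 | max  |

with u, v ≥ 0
Minimize: z = 5y1 + 5y2 + 5y3 + 16y4

Subject to:
  C1: -3y1 - y2 - y4 ≤ -8
  C2: -2y1 - y3 - 3y4 ≤ -9
  y1, y2, y3, y4 ≥ 0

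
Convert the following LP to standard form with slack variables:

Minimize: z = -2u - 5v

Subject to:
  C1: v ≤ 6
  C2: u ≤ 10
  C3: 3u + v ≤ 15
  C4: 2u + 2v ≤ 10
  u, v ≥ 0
min z = -2u - 5v

s.t.
  v + s1 = 6
  u + s2 = 10
  3u + v + s3 = 15
  2u + 2v + s4 = 10
  u, v, s1, s2, s3, s4 ≥ 0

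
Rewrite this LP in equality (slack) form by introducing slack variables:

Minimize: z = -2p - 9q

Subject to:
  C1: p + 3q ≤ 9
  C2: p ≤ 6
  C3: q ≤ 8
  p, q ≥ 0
min z = -2p - 9q

s.t.
  p + 3q + s1 = 9
  p + s2 = 6
  q + s3 = 8
  p, q, s1, s2, s3 ≥ 0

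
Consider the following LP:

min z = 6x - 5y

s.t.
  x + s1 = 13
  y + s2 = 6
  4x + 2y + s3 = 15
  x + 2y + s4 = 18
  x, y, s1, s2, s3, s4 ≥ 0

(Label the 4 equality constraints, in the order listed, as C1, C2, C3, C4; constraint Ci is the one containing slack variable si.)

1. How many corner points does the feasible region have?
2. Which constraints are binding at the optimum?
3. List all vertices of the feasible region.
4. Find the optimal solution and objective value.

1. 4
2. C2, x ≥ 0
3. (0, 0), (3.75, 0), (0.75, 6), (0, 6)
4. x = 0, y = 6, z = -30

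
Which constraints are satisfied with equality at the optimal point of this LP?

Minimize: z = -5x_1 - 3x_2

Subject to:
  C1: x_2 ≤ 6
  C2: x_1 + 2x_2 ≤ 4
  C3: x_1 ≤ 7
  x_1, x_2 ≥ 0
Optimal: x_1 = 4, x_2 = 0
Binding: C2, x_2 ≥ 0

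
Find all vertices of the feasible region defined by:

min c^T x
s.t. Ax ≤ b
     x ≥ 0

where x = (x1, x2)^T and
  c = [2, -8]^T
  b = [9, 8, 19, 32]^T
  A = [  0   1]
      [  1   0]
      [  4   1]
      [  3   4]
Each vertex is the intersection of two constraint boundaries that also satisfies all remaining constraints:
  x1 = 0 and x2 = 0 → (0, 0)
  4x1 + x2 = 19 and x2 = 0 → (4.75, 0)
  4x1 + x2 = 19 and 3x1 + 4x2 = 32 → (3.385, 5.462)
  3x1 + 4x2 = 32 and x1 = 0 → (0, 8)

Vertices: (0, 0), (4.75, 0), (3.385, 5.462), (0, 8)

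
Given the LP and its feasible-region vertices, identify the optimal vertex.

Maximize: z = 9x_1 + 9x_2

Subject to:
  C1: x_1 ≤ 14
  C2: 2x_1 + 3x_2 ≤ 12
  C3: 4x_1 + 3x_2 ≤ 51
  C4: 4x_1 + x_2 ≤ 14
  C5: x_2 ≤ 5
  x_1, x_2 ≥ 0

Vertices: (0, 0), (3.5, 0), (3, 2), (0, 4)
Evaluating z = 9x_1 + 9x_2 at each vertex:
  (0, 0): z = 0
  (3.5, 0): z = 31.5
  (3, 2): z = 45
  (0, 4): z = 36

The largest value is z = 45, attained at (3, 2).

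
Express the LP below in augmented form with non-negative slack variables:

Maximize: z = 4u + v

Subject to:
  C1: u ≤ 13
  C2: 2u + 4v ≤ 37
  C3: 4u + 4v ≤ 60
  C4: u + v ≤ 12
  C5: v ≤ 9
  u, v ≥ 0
max z = 4u + v

s.t.
  u + s1 = 13
  2u + 4v + s2 = 37
  4u + 4v + s3 = 60
  u + v + s4 = 12
  v + s5 = 9
  u, v, s1, s2, s3, s4, s5 ≥ 0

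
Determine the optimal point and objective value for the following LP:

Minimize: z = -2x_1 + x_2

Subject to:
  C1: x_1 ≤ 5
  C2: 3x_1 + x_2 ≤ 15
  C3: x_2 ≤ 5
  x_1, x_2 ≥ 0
Each vertex is the intersection of two constraint boundaries that also satisfies all remaining constraints:
  x_1 = 0 and x_2 = 0 → (0, 0)
  x_1 = 5 and 3x_1 + x_2 = 15 → (5, 0)
  3x_1 + x_2 = 15 and x_2 = 5 → (3.333, 5)
  x_2 = 5 and x_1 = 0 → (0, 5)

Evaluating z = -2x_1 + x_2 at each vertex:
  (0, 0): z = 0
  (5, 0): z = -10
  (3.333, 5): z = -1.667
  (0, 5): z = 5

The minimum is at (5, 0) with z = -10.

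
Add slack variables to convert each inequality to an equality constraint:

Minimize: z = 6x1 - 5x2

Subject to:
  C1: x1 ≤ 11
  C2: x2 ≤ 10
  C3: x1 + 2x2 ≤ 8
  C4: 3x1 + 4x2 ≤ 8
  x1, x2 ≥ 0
min z = 6x1 - 5x2

s.t.
  x1 + s1 = 11
  x2 + s2 = 10
  x1 + 2x2 + s3 = 8
  3x1 + 4x2 + s4 = 8
  x1, x2, s1, s2, s3, s4 ≥ 0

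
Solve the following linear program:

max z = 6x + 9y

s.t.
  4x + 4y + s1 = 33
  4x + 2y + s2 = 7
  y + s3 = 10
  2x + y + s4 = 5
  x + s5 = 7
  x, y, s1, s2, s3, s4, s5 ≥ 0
Each vertex is the intersection of two constraint boundaries that also satisfies all remaining constraints:
  x = 0 and y = 0 → (0, 0)
  4x + 2y = 7 and y = 0 → (1.75, 0)
  4x + 2y = 7 and x = 0 → (0, 3.5)

Evaluating z = 6x + 9y at each vertex:
  (0, 0): z = 0
  (1.75, 0): z = 10.5
  (0, 3.5): z = 31.5

The maximum is at (0, 3.5) with z = 31.5.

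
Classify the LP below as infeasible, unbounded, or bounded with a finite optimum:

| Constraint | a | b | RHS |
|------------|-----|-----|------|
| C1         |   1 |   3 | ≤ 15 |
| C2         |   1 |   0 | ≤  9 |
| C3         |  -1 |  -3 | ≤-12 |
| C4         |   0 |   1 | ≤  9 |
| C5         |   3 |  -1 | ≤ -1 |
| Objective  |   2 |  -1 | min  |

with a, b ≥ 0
The point (0, 5) satisfies every constraint, so the LP is feasible; the constraints give a ≤ 9 and b ≤ 9, which with a, b ≥ 0 keep the feasible region inside a bounded box. A feasible, bounded LP attains a finite optimum at a vertex.

Evaluating z = 2a - b at each vertex:
  (0, 4): z = -4
  (0.9, 3.7): z = -1.9
  (1.2, 4.6): z = -2.2
  (0, 5): z = -5

The LP has an optimal solution: (0, 5) with z = -5.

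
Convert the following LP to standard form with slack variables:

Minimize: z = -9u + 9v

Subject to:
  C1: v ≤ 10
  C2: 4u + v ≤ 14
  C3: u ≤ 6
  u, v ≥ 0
min z = -9u + 9v

s.t.
  v + s1 = 10
  4u + v + s2 = 14
  u + s3 = 6
  u, v, s1, s2, s3 ≥ 0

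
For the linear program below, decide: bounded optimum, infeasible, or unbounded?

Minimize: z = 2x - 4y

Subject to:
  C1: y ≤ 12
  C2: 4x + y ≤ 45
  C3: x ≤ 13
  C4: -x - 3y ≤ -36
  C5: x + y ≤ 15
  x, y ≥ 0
The point (0, 12) satisfies every constraint, so the LP is feasible; the constraints give x ≤ 13 and y ≤ 12, which with x, y ≥ 0 keep the feasible region inside a bounded box. A feasible, bounded LP attains a finite optimum at a vertex.

Evaluating z = 2x - 4y at each vertex:
  (4.5, 10.5): z = -33
  (3, 12): z = -42
  (0, 12): z = -48

Feasible with finite optimum z* = -48 at (0, 12).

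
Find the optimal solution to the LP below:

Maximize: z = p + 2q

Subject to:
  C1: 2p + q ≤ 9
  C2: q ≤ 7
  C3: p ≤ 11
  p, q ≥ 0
Each vertex is the intersection of two constraint boundaries that also satisfies all remaining constraints:
  p = 0 and q = 0 → (0, 0)
  2p + q = 9 and q = 0 → (4.5, 0)
  2p + q = 9 and q = 7 → (1, 7)
  q = 7 and p = 0 → (0, 7)

Evaluating z = p + 2q at each vertex:
  (0, 0): z = 0
  (4.5, 0): z = 4.5
  (1, 7): z = 15
  (0, 7): z = 14

The maximum is at (1, 7) with z = 15.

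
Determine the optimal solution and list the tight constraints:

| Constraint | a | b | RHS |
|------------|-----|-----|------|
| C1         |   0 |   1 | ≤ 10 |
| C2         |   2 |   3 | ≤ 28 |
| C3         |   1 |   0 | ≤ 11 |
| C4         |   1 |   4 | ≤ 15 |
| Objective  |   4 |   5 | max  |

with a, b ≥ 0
Optimal: a = 11, b = 1
Slack at optimum:
  C1: slack = 9
  C2: slack = 3
  C3: slack = 0 (binding)
  C4: slack = 0 (binding)
  a ≥ 0: a = 11
  b ≥ 0: b = 1
Binding constraints: C3, C4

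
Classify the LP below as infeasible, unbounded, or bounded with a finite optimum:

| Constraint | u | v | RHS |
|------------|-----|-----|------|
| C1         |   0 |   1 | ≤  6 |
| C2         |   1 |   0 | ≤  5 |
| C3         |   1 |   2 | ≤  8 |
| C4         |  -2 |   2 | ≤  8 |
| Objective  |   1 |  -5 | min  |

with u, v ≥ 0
The point (0, 4) satisfies every constraint, so the LP is feasible; the constraints give u ≤ 5 and v ≤ 6, which with u, v ≥ 0 keep the feasible region inside a bounded box. A feasible, bounded LP attains a finite optimum at a vertex.

Feasible with finite optimum z* = -20 at (0, 4).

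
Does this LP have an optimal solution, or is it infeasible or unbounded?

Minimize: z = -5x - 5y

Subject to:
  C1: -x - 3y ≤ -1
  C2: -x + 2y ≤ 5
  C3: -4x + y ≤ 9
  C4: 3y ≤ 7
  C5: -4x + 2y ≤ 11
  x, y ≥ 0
Feasible point: (0, 1) satisfies every constraint, so the LP is feasible.
Direction d = (1, 0): for each constraint row a, a·d ≤ 0 —
  (-1)(1) + (-3)(0) = -1 ≤ 0
  (-1)(1) + (2)(0) = -1 ≤ 0
  (-4)(1) + (1)(0) = -4 ≤ 0
  (0)(1) + (3)(0) = 0 ≤ 0
  (-4)(1) + (2)(0) = -4 ≤ 0
and d ≥ 0, so (0, 1) + t·d stays feasible for every t ≥ 0. Along this ray z = -5x - 5y changes by -5 per unit t, so z → −∞.

The LP is unbounded; z can be made arbitrarily small.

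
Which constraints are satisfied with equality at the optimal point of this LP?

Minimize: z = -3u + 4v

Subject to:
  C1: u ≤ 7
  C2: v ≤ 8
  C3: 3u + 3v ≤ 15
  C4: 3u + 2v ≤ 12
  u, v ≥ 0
Optimal: u = 4, v = 0
Binding: C4, v ≥ 0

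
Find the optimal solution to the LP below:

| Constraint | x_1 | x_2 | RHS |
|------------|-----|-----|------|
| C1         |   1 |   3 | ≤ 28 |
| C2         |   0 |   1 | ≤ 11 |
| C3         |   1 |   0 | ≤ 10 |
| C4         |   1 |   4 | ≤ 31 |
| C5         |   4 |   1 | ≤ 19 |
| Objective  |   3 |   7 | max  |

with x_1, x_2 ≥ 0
Each vertex is the intersection of two constraint boundaries that also satisfies all remaining constraints:
  x_1 = 0 and x_2 = 0 → (0, 0)
  4x_1 + x_2 = 19 and x_2 = 0 → (4.75, 0)
  x_1 + 4x_2 = 31 and 4x_1 + x_2 = 19 → (3, 7)
  x_1 + 4x_2 = 31 and x_1 = 0 → (0, 7.75)

Evaluating z = 3x_1 + 7x_2 at each vertex:
  (0, 0): z = 0
  (4.75, 0): z = 14.25
  (3, 7): z = 58
  (0, 7.75): z = 54.25

The maximum is at (3, 7) with z = 58.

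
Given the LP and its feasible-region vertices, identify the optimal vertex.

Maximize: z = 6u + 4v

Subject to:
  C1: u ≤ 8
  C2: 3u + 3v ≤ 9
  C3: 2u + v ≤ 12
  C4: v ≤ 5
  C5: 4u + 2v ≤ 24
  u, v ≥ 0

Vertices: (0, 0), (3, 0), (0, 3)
Evaluating z = 6u + 4v at each vertex:
  (0, 0): z = 0
  (3, 0): z = 18
  (0, 3): z = 12

The largest value is z = 18, attained at (3, 0).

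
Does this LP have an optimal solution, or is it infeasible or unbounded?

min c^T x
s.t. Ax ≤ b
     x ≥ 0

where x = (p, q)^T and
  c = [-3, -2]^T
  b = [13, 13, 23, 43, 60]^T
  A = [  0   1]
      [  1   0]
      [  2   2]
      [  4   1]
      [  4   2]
The point (10.5, 1) satisfies every constraint, so the LP is feasible; the constraints give p ≤ 13 and q ≤ 13, which with p, q ≥ 0 keep the feasible region inside a bounded box. A feasible, bounded LP attains a finite optimum at a vertex.

Bounded optimum: z* = -33.5 at (10.5, 1).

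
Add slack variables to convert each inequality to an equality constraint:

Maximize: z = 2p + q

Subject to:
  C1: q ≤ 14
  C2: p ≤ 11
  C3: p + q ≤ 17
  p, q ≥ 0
max z = 2p + q

s.t.
  q + s1 = 14
  p + s2 = 11
  p + q + s3 = 17
  p, q, s1, s2, s3 ≥ 0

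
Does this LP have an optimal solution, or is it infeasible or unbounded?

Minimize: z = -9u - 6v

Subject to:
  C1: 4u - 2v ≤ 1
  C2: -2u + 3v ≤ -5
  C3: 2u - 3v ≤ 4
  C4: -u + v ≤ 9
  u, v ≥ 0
C3 requires 2u - 3v ≤ 4, while C2 (-2u + 3v ≤ -5) is equivalent to 2u - 3v ≥ 5. Together they would need 5 ≤ 2u - 3v ≤ 4, which is impossible since 5 > 4. No point satisfies all constraints.

Infeasible — the constraint set is empty.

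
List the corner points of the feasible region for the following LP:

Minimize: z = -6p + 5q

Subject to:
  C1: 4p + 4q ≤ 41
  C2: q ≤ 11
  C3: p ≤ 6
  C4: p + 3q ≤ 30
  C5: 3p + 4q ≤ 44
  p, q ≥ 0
Each vertex is the intersection of two constraint boundaries that also satisfies all remaining constraints:
  p = 0 and q = 0 → (0, 0)
  p = 6 and q = 0 → (6, 0)
  4p + 4q = 41 and p = 6 → (6, 4.25)
  4p + 4q = 41 and p + 3q = 30 → (0.375, 9.875)
  p + 3q = 30 and p = 0 → (0, 10)

Vertices: (0, 0), (6, 0), (6, 4.25), (0.375, 9.875), (0, 10)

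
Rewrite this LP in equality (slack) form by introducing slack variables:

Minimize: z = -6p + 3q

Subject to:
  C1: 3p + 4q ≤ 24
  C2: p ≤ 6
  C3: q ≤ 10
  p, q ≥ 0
min z = -6p + 3q

s.t.
  3p + 4q + s1 = 24
  p + s2 = 6
  q + s3 = 10
  p, q, s1, s2, s3 ≥ 0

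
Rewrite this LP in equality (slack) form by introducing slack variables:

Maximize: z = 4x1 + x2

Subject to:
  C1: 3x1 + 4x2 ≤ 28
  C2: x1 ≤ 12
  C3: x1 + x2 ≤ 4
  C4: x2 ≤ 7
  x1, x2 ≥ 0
max z = 4x1 + x2

s.t.
  3x1 + 4x2 + s1 = 28
  x1 + s2 = 12
  x1 + x2 + s3 = 4
  x2 + s4 = 7
  x1, x2, s1, s2, s3, s4 ≥ 0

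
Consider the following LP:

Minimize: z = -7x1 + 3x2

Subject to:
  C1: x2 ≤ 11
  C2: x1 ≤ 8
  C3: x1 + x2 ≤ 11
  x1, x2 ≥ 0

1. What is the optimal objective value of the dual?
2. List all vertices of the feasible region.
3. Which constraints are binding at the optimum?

1. -56 (by strong duality, equal to the primal optimum)
2. (0, 0), (8, 0), (8, 3), (0, 11)
3. C2, x2 ≥ 0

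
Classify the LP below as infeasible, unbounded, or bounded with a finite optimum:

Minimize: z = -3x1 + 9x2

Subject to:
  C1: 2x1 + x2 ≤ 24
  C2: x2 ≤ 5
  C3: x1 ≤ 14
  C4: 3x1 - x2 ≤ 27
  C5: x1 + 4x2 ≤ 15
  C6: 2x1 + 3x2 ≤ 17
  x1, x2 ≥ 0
The point (8.5, 0) satisfies every constraint, so the LP is feasible; the constraints give x1 ≤ 14 and x2 ≤ 5, which with x1, x2 ≥ 0 keep the feasible region inside a bounded box. A feasible, bounded LP attains a finite optimum at a vertex.

The LP has an optimal solution: (8.5, 0) with z = -25.5.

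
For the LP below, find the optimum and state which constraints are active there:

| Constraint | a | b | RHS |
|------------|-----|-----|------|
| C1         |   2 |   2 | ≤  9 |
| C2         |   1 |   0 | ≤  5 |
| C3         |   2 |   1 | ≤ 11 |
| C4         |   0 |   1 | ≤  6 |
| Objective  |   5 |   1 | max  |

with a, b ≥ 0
Optimal: a = 4.5, b = 0
Binding: C1, b ≥ 0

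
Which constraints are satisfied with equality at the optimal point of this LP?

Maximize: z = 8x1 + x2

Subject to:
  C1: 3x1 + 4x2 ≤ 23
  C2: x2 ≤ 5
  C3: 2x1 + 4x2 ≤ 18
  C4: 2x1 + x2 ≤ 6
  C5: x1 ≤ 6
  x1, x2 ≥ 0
Optimal: x1 = 3, x2 = 0
Slack at optimum:
  C1: slack = 14
  C2: slack = 5
  C3: slack = 12
  C4: slack = 0 (binding)
  C5: slack = 3
  x1 ≥ 0: x1 = 3
  x2 ≥ 0: x2 = 0 (binding)
Binding constraints: C4, x2 ≥ 0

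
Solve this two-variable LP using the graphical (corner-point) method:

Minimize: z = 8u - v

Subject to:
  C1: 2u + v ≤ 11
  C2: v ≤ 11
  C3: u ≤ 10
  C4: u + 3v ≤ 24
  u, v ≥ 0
u = 0, v = 8, z = -8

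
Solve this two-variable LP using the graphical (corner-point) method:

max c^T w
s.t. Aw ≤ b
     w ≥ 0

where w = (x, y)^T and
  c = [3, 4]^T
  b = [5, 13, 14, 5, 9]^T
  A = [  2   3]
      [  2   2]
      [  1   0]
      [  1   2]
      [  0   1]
x = 2.5, y = 0, z = 7.5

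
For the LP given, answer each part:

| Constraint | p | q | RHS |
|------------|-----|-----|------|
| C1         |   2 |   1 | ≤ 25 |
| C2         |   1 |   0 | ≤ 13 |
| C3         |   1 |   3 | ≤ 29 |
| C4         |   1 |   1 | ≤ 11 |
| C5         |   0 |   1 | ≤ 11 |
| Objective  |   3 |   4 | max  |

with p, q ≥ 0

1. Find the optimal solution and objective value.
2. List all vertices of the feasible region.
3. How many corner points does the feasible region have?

1. p = 2, q = 9, z = 42
2. (0, 0), (11, 0), (2, 9), (0, 9.667)
3. 4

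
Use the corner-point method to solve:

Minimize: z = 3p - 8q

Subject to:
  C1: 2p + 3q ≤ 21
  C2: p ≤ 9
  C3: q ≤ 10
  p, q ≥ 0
p = 0, q = 7, z = -56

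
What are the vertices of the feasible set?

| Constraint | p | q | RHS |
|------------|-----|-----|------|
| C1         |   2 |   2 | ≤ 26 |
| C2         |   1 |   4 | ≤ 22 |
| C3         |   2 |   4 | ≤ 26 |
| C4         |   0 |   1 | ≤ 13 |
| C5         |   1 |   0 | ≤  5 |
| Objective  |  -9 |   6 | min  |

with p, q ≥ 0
Each vertex is the intersection of two constraint boundaries that also satisfies all remaining constraints:
  p = 0 and q = 0 → (0, 0)
  p = 5 and q = 0 → (5, 0)
  2p + 4q = 26 and p = 5 → (5, 4)
  p + 4q = 22 and 2p + 4q = 26 → (4, 4.5)
  p + 4q = 22 and p = 0 → (0, 5.5)

Vertices: (0, 0), (5, 0), (5, 4), (4, 4.5), (0, 5.5)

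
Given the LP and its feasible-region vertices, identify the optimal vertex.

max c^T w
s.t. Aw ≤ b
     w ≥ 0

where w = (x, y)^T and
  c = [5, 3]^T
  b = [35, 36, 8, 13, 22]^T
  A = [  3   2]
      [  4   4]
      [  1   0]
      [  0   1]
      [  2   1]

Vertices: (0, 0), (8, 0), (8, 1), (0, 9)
(8, 1) with z = 43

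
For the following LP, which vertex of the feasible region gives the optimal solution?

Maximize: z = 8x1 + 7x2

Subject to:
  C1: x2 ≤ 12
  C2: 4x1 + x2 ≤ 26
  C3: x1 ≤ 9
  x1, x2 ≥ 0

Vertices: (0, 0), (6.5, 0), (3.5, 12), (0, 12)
Evaluating z = 8x1 + 7x2 at each vertex:
  (0, 0): z = 0
  (6.5, 0): z = 52
  (3.5, 12): z = 112
  (0, 12): z = 84

The largest value is z = 112, attained at (3.5, 12).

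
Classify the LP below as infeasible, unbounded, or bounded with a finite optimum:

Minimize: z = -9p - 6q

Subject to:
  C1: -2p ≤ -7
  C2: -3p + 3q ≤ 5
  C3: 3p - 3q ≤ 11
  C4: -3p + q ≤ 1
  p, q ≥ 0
Feasible point: (4, 1) satisfies every constraint, so the LP is feasible.
Direction d = (1, 1): for each constraint row a, a·d ≤ 0 —
  (-2)(1) + (0)(1) = -2 ≤ 0
  (-3)(1) + (3)(1) = 0 ≤ 0
  (3)(1) + (-3)(1) = 0 ≤ 0
  (-3)(1) + (1)(1) = -2 ≤ 0
and d ≥ 0, so (4, 1) + t·d stays feasible for every t ≥ 0. Along this ray z = -9p - 6q changes by -15 per unit t, so z → −∞.

Unbounded — the objective can decrease without bound over the feasible region.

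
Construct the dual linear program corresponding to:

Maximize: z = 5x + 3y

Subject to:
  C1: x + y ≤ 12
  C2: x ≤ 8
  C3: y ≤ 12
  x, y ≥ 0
Minimize: z = 12y1 + 8y2 + 12y3

Subject to:
  C1: -y1 - y2 ≤ -5
  C2: -y1 - y3 ≤ -3
  y1, y2, y3 ≥ 0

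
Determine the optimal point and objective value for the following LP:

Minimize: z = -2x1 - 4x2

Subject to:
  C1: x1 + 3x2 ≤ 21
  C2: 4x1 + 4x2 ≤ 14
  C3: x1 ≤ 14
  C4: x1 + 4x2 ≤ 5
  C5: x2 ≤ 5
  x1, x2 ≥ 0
x1 = 3, x2 = 0.5, z = -8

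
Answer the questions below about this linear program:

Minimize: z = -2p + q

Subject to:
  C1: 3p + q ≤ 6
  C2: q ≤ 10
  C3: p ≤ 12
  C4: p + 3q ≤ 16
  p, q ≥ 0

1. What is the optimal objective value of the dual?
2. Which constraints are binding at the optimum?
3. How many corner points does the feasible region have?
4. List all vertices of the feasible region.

1. -4 (by strong duality, equal to the primal optimum)
2. C1, q ≥ 0
3. 4
4. (0, 0), (2, 0), (0.25, 5.25), (0, 5.333)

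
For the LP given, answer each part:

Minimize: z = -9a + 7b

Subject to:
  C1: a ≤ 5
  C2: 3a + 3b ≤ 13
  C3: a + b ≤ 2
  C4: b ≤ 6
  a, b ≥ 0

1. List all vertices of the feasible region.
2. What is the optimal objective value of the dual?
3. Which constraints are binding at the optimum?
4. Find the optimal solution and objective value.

1. (0, 0), (2, 0), (0, 2)
2. -18 (by strong duality, equal to the primal optimum)
3. C3, b ≥ 0
4. a = 2, b = 0, z = -18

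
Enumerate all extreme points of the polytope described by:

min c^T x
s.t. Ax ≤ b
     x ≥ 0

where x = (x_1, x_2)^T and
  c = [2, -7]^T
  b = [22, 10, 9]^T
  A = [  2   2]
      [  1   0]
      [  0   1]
Each vertex is the intersection of two constraint boundaries that also satisfies all remaining constraints:
  x_1 = 0 and x_2 = 0 → (0, 0)
  x_1 = 10 and x_2 = 0 → (10, 0)
  2x_1 + 2x_2 = 22 and x_1 = 10 → (10, 1)
  2x_1 + 2x_2 = 22 and x_2 = 9 → (2, 9)
  x_2 = 9 and x_1 = 0 → (0, 9)

Vertices: (0, 0), (10, 0), (10, 1), (2, 9), (0, 9)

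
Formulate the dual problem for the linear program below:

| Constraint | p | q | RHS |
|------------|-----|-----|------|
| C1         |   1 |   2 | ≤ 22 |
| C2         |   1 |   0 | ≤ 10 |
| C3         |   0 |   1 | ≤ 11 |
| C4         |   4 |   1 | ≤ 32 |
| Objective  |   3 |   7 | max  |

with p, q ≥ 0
Minimize: z = 22y1 + 10y2 + 11y3 + 32y4

Subject to:
  C1: -y1 - y2 - 4y4 ≤ -3
  C2: -2y1 - y3 - y4 ≤ -7
  y1, y2, y3, y4 ≥ 0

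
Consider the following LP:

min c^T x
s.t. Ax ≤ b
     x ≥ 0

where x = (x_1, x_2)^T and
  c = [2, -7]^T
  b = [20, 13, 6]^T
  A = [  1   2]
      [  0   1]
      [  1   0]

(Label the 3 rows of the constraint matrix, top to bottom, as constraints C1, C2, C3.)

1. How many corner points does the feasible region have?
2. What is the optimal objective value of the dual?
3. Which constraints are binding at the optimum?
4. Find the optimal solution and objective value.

1. 4
2. -70 (by strong duality, equal to the primal optimum)
3. C1, x_1 ≥ 0
4. x_1 = 0, x_2 = 10, z = -70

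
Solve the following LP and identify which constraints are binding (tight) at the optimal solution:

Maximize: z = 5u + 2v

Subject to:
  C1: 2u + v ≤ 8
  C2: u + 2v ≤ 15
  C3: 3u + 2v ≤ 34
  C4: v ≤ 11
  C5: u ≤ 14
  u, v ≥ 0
Optimal: u = 4, v = 0
Slack at optimum:
  C1: slack = 0 (binding)
  C2: slack = 11
  C3: slack = 22
  C4: slack = 11
  C5: slack = 10
  u ≥ 0: u = 4
  v ≥ 0: v = 0 (binding)
Binding constraints: C1, v ≥ 0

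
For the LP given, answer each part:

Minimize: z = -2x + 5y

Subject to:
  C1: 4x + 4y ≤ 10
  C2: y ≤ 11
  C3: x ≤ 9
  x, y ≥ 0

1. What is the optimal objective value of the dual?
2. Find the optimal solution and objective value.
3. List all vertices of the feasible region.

1. -5 (by strong duality, equal to the primal optimum)
2. x = 2.5, y = 0, z = -5
3. (0, 0), (2.5, 0), (0, 2.5)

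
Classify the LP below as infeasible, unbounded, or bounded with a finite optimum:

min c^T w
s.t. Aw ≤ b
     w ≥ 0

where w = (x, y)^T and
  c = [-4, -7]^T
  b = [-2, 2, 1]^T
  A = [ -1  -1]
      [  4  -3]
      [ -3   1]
Feasible point: (1, 1) satisfies every constraint, so the LP is feasible.
Direction d = (3, 4): for each constraint row a, a·d ≤ 0 —
  (-1)(3) + (-1)(4) = -7 ≤ 0
  (4)(3) + (-3)(4) = 0 ≤ 0
  (-3)(3) + (1)(4) = -5 ≤ 0
and d ≥ 0, so (1, 1) + t·d stays feasible for every t ≥ 0. Along this ray z = -4x - 7y changes by -40 per unit t, so z → −∞.

The LP is unbounded; z can be made arbitrarily small.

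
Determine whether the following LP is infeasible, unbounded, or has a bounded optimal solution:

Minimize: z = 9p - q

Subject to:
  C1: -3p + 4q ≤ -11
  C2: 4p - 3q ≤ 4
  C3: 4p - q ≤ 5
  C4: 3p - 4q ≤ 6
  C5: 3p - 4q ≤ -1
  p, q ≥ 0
C4 requires 3p - 4q ≤ 6, while C1 (-3p + 4q ≤ -11) is equivalent to 3p - 4q ≥ 11. Together they would need 11 ≤ 3p - 4q ≤ 6, which is impossible since 11 > 6. No point satisfies all constraints.

Infeasible: no point satisfies all constraints simultaneously.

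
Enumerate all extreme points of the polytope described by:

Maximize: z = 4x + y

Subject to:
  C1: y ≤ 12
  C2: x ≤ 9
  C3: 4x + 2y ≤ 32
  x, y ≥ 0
Each vertex is the intersection of two constraint boundaries that also satisfies all remaining constraints:
  x = 0 and y = 0 → (0, 0)
  4x + 2y = 32 and y = 0 → (8, 0)
  y = 12 and 4x + 2y = 32 → (2, 12)
  y = 12 and x = 0 → (0, 12)

Vertices: (0, 0), (8, 0), (2, 12), (0, 12)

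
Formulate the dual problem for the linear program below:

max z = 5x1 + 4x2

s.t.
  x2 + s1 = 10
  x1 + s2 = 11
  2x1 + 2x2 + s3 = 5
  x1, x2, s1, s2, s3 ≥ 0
Minimize: z = 10y1 + 11y2 + 5y3

Subject to:
  C1: -y2 - 2y3 ≤ -5
  C2: -y1 - 2y3 ≤ -4
  y1, y2, y3 ≥ 0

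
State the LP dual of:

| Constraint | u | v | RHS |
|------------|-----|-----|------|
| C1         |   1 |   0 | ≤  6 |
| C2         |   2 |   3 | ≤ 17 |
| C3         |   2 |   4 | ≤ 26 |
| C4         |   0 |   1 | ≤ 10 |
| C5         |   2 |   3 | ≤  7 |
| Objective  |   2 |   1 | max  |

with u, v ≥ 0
Minimize: z = 6y1 + 17y2 + 26y3 + 10y4 + 7y5

Subject to:
  C1: -y1 - 2y2 - 2y3 - 2y5 ≤ -2
  C2: -3y2 - 4y3 - y4 - 3y5 ≤ -1
  y1, y2, y3, y4, y5 ≥ 0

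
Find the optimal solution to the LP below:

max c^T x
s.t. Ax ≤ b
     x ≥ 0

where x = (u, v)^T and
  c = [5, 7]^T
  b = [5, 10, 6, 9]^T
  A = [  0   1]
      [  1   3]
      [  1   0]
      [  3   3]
Each vertex is the intersection of two constraint boundaries that also satisfies all remaining constraints:
  u = 0 and v = 0 → (0, 0)
  3u + 3v = 9 and v = 0 → (3, 0)
  3u + 3v = 9 and u = 0 → (0, 3)

Evaluating z = 5u + 7v at each vertex:
  (0, 0): z = 0
  (3, 0): z = 15
  (0, 3): z = 21

The maximum is at (0, 3) with z = 21.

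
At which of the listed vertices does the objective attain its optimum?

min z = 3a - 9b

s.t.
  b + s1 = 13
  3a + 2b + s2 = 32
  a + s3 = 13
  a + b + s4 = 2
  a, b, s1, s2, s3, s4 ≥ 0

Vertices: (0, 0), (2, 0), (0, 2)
Evaluating z = 3a - 9b at each vertex:
  (0, 0): z = 0
  (2, 0): z = 6
  (0, 2): z = -18

The smallest value is z = -18, attained at (0, 2).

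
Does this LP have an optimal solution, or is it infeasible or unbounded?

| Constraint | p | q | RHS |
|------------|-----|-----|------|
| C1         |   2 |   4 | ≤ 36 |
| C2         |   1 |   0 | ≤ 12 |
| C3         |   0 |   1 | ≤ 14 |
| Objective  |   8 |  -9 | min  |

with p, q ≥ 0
The point (0, 9) satisfies every constraint, so the LP is feasible; the constraints give p ≤ 12 and q ≤ 14, which with p, q ≥ 0 keep the feasible region inside a bounded box. A feasible, bounded LP attains a finite optimum at a vertex.

The LP has an optimal solution: (0, 9) with z = -81.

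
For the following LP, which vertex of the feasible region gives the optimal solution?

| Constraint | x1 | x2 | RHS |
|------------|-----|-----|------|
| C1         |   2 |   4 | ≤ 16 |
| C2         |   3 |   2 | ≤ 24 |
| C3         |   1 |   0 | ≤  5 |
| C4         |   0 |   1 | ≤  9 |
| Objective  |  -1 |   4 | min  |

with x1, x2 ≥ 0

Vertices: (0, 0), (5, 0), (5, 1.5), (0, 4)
(5, 0) with z = -5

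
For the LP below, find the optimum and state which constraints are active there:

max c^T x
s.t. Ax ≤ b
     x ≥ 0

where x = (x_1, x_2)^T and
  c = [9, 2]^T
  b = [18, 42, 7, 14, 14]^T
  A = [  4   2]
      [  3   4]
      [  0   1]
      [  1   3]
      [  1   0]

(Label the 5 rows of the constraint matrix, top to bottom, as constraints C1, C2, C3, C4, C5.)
Optimal: x_1 = 4.5, x_2 = 0
Slack at optimum:
  C1: slack = 0 (binding)
  C2: slack = 28.5
  C3: slack = 7
  C4: slack = 9.5
  C5: slack = 9.5
  x_1 ≥ 0: x_1 = 4.5
  x_2 ≥ 0: x_2 = 0 (binding)
Binding constraints: C1, x_2 ≥ 0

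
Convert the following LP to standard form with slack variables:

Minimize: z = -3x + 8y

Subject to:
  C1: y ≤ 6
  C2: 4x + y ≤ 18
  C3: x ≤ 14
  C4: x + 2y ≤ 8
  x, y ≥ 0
min z = -3x + 8y

s.t.
  y + s1 = 6
  4x + y + s2 = 18
  x + s3 = 14
  x + 2y + s4 = 8
  x, y, s1, s2, s3, s4 ≥ 0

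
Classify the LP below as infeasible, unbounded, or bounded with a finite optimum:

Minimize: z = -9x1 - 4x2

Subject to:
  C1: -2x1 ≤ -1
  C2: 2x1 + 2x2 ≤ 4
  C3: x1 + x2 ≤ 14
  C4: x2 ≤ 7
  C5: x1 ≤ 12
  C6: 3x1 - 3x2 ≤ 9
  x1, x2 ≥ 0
The point (2, 0) satisfies every constraint, so the LP is feasible; the constraints give x1 ≤ 12 and x2 ≤ 7, which with x1, x2 ≥ 0 keep the feasible region inside a bounded box. A feasible, bounded LP attains a finite optimum at a vertex.

Evaluating z = -9x1 - 4x2 at each vertex:
  (0.5, 0): z = -4.5
  (2, 0): z = -18
  (0.5, 1.5): z = -10.5

The LP has an optimal solution: (2, 0) with z = -18.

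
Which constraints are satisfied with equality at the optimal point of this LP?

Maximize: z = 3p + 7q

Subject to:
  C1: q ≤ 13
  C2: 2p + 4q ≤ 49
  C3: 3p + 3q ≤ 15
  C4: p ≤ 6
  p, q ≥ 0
Optimal: p = 0, q = 5
Binding: C3, p ≥ 0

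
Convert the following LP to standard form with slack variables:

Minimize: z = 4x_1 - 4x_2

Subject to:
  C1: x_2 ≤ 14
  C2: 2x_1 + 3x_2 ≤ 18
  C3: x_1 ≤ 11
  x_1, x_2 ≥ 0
min z = 4x_1 - 4x_2

s.t.
  x_2 + s1 = 14
  2x_1 + 3x_2 + s2 = 18
  x_1 + s3 = 11
  x_1, x_2, s1, s2, s3 ≥ 0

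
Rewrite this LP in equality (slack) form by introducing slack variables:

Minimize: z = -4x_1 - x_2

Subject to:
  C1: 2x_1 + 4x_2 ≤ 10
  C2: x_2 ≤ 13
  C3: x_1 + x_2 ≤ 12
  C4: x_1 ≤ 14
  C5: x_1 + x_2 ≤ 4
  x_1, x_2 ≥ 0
min z = -4x_1 - x_2

s.t.
  2x_1 + 4x_2 + s1 = 10
  x_2 + s2 = 13
  x_1 + x_2 + s3 = 12
  x_1 + s4 = 14
  x_1 + x_2 + s5 = 4
  x_1, x_2, s1, s2, s3, s4, s5 ≥ 0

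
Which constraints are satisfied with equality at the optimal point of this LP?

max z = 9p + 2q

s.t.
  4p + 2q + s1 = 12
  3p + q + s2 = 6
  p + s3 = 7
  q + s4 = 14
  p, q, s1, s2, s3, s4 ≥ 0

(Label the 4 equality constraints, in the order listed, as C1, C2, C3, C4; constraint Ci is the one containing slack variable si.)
Optimal: p = 2, q = 0
Binding: C2, q ≥ 0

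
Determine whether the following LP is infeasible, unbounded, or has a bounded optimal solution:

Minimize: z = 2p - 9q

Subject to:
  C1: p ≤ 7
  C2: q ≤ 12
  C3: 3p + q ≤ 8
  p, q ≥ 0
The point (0, 8) satisfies every constraint, so the LP is feasible; the constraints give p ≤ 7 and q ≤ 12, which with p, q ≥ 0 keep the feasible region inside a bounded box. A feasible, bounded LP attains a finite optimum at a vertex.

Evaluating z = 2p - 9q at each vertex:
  (0, 0): z = 0
  (2.667, 0): z = 5.333
  (0, 8): z = -72

Feasible with finite optimum z* = -72 at (0, 8).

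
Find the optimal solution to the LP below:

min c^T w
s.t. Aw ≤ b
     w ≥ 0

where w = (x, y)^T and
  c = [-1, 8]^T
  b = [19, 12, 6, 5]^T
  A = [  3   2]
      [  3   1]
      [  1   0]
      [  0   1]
x = 4, y = 0, z = -4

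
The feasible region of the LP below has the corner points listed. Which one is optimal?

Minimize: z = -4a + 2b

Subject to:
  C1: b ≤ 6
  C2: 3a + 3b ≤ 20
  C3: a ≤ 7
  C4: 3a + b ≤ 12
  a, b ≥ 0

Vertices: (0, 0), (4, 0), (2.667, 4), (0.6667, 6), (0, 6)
Evaluating z = -4a + 2b at each vertex:
  (0, 0): z = 0
  (4, 0): z = -16
  (2.667, 4): z = -2.667
  (0.6667, 6): z = 9.333
  (0, 6): z = 12

The smallest value is z = -16, attained at (4, 0).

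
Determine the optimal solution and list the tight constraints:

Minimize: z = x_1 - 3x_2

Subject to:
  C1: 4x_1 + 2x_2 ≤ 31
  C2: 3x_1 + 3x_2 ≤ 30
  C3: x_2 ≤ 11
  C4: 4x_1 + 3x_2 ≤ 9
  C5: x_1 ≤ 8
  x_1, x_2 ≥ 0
Optimal: x_1 = 0, x_2 = 3
Binding: C4, x_1 ≥ 0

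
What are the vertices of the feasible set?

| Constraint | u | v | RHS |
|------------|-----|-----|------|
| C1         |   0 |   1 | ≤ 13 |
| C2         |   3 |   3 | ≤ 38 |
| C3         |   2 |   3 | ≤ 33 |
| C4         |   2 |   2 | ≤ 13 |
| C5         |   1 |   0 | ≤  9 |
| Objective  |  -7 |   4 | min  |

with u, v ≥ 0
Each vertex is the intersection of two constraint boundaries that also satisfies all remaining constraints:
  u = 0 and v = 0 → (0, 0)
  2u + 2v = 13 and v = 0 → (6.5, 0)
  2u + 2v = 13 and u = 0 → (0, 6.5)

Vertices: (0, 0), (6.5, 0), (0, 6.5)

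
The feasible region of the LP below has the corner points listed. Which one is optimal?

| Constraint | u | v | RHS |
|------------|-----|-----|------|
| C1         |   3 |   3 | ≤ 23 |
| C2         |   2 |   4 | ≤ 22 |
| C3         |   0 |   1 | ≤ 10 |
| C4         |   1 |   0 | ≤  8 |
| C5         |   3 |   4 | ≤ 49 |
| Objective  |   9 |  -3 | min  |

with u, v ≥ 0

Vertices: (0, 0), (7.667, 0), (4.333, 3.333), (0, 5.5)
Evaluating z = 9u - 3v at each vertex:
  (0, 0): z = 0
  (7.667, 0): z = 69
  (4.333, 3.333): z = 29
  (0, 5.5): z = -16.5

The smallest value is z = -16.5, attained at (0, 5.5).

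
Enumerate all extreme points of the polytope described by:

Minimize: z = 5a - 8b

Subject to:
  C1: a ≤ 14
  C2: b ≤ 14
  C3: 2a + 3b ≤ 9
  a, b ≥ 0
Each vertex is the intersection of two constraint boundaries that also satisfies all remaining constraints:
  a = 0 and b = 0 → (0, 0)
  2a + 3b = 9 and b = 0 → (4.5, 0)
  2a + 3b = 9 and a = 0 → (0, 3)

Vertices: (0, 0), (4.5, 0), (0, 3)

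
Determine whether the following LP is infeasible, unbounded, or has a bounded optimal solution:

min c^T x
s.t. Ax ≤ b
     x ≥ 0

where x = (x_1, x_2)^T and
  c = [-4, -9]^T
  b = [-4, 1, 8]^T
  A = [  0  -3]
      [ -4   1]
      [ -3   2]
Feasible point: (1, 2) satisfies every constraint, so the LP is feasible.
Direction d = (1, 0): for each constraint row a, a·d ≤ 0 —
  (0)(1) + (-3)(0) = 0 ≤ 0
  (-4)(1) + (1)(0) = -4 ≤ 0
  (-3)(1) + (2)(0) = -3 ≤ 0
and d ≥ 0, so (1, 2) + t·d stays feasible for every t ≥ 0. Along this ray z = -4x_1 - 9x_2 changes by -4 per unit t, so z → −∞.

Unbounded — the objective can decrease without bound over the feasible region.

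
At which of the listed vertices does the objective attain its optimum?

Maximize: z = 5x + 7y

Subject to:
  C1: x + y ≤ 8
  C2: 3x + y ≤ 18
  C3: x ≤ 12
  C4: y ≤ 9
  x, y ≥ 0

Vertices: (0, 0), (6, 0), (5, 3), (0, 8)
Evaluating z = 5x + 7y at each vertex:
  (0, 0): z = 0
  (6, 0): z = 30
  (5, 3): z = 46
  (0, 8): z = 56

The largest value is z = 56, attained at (0, 8).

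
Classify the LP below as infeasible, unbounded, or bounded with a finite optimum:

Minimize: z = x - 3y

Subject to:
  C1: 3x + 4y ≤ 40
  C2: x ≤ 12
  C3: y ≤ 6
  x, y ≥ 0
The point (0, 6) satisfies every constraint, so the LP is feasible; the constraints give x ≤ 12 and y ≤ 6, which with x, y ≥ 0 keep the feasible region inside a bounded box. A feasible, bounded LP attains a finite optimum at a vertex.

Feasible with finite optimum z* = -18 at (0, 6).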